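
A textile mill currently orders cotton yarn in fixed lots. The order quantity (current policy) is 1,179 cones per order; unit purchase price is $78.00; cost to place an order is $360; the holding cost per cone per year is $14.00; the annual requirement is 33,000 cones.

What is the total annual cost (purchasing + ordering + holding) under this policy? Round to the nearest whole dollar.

Annual ordering cost = (D/Q)·S = (33,000/1,179) × 360 = $10,076.34
Annual holding cost  = (Q/2)·H = (1,179/2) × 14 = $8,253.00
Purchase cost = D·C = 33,000 × 78 = $2,574,000.00
Total = $10,076.34 + $8,253.00 + $2,574,000.00 = $2,592,329.34

$2,592,329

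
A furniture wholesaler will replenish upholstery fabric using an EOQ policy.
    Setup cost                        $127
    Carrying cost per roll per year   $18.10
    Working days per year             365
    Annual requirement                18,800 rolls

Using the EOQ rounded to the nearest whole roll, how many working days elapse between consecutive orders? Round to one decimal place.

10.0 days

Q* = √(2·D·S / H) = √(2·18,800·127 / 18.1) = √263,823.2 ≈ 513.64 → Q = 514 rolls
Days between orders = 365 / (D/Q) = 365 / 36.576 ≈ 9.979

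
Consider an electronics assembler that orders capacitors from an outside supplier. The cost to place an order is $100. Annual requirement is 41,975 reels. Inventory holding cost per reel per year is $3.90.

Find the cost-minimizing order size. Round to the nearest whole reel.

1,467 reels

Optimal lot size Q* = (2 × 41,975 × $100 / $3.9)^½ ≈ 1,467.16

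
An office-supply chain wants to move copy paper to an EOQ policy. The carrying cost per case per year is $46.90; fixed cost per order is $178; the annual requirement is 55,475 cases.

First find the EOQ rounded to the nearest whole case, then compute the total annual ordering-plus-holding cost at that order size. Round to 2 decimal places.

$30,434.07

EOQ = √(2DS/H) = √(2 × 55,475 × 178 / 46.9)
    = √(421,089.55) ≈ 648.91 → Q = 649 cases
Ordering: D/Q × S = 55,475/649 × $178 = $15,215.02
Holding:  Q/2 × H = 649/2 × $46.9 = $15,219.05
Total = $15,215.02 + $15,219.05 = $30,434.07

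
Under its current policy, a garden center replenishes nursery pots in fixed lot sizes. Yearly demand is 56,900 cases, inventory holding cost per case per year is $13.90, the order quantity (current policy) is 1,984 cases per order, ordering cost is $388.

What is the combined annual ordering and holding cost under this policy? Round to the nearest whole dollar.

Orders/yr = 56,900/1,984 = 28.679; ordering cost = 28.679 × $388 = $11,127.62
Average inventory = 1,984/2 = 992; holding cost = 992 × $13.9 = $13,788.80
Total = $11,127.62 + $13,788.80 = $24,916.42

$24,916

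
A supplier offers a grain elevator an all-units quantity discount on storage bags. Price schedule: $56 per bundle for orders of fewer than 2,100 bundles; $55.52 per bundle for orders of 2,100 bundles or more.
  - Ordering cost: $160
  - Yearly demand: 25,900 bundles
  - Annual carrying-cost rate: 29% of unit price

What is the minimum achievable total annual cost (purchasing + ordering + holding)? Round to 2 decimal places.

H₁ = 29%×$56 = $16.2400;  H₂ = 29%×$55.52 = $16.1008
EOQ₁ = √(2×25,900×160/16.2400) = 714.38  (< 2,100, feasible at tier 1)
EOQ₂ = √(2×25,900×160/16.1008) = 717.47  (< 2,100 → use Q = 2,100 at tier-2 price)
TC(tier 1 (EOQ₁), Q≈714.4) = $1,462,001.60
TC(tier 2, Q≈2,100.0) = $1,456,847.17
Minimum at tier 2: $1,456,847.17

$1,456,847.17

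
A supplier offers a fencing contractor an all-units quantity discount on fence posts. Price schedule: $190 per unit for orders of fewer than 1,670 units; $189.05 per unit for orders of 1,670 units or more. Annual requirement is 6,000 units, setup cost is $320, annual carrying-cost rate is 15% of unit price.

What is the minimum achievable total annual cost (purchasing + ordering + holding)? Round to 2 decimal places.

$1,150,461.36

H₁ = 15%×$190 = $28.5000;  H₂ = 15%×$189.05 = $28.3575
EOQ₁ = √(2×6,000×320/28.5000) = 367.07  (< 1,670, feasible at tier 1)
EOQ₂ = √(2×6,000×320/28.3575) = 367.99  (< 1,670 → use Q = 1,670 at tier-2 price)
TC(tier 1 (EOQ₁), Q≈367.1) = $1,150,461.36
TC(tier 2, Q≈1,670.0) = $1,159,128.21
Minimum at tier 1 (EOQ₁): $1,150,461.36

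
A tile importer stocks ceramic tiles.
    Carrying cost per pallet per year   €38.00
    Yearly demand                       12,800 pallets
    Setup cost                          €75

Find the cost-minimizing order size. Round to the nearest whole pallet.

Optimal lot size Q* = (2 × 12,800 × €75 / €38)^½ ≈ 224.78

225 pallets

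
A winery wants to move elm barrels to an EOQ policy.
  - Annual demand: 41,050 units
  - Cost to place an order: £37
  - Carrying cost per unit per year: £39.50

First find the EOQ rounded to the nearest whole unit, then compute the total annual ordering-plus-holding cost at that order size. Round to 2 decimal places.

£10,953.96

2DS/H = 2·41,050·37/39.5 = 76,903.80
EOQ = √76,903.80 ≈ 277.32 → Q = 277 units
Annual ordering cost = (D/Q)·S = (41,050/277) × 37 = £5,483.21
Annual holding cost  = (Q/2)·H = (277/2) × 39.5 = £5,470.75
Total = £5,483.21 + £5,470.75 = £10,953.96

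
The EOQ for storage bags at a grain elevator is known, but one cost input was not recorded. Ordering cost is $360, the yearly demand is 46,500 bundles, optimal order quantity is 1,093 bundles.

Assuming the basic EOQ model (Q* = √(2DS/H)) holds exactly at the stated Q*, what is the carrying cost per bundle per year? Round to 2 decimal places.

Since Q* = (2DS/H)^½, squaring gives Q*²·H = 2DS.
H = 2DS / Q² = 2 × 46,500 × 360 / 1,093² = 28.0250

$28.02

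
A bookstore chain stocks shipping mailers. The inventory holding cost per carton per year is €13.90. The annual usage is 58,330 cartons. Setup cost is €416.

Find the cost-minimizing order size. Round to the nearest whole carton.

1,869 cartons

Optimal lot size Q* = (2 × 58,330 × €416 / €13.9)^½ ≈ 1,868.53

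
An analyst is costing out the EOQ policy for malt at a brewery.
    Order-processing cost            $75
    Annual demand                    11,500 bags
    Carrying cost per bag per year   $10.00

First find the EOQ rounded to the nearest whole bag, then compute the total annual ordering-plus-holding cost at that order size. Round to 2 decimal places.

$4,153.31

Optimal lot size Q* = (2 × 11,500 × $75 / $10)^½ ≈ 415.33 → Q = 415 bags
Annual ordering cost = (D/Q)·S = (11,500/415) × 75 = $2,078.31
Annual holding cost  = (Q/2)·H = (415/2) × 10 = $2,075.00
Total = $2,078.31 + $2,075.00 = $4,153.31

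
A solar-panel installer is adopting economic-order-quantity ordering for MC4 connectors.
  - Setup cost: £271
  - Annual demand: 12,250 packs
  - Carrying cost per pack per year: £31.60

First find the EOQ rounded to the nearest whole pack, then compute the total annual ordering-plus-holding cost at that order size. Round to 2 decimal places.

2DS/H = 2·12,250·271/31.6 = 210,110.76
EOQ = √210,110.76 ≈ 458.38 → Q = 458 packs
Orders/yr = 12,250/458 = 26.747; ordering cost = 26.747 × £271 = £7,248.36
Average inventory = 458/2 = 229; holding cost = 229 × £31.6 = £7,236.40
Total = £7,248.36 + £7,236.40 = £14,484.76

£14,484.76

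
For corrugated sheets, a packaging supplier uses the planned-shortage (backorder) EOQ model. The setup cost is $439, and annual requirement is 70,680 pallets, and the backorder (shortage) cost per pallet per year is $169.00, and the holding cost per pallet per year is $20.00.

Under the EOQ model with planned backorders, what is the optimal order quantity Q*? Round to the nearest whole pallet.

Q* = √(2DS/H) · √((H + b)/b)
   = √(2 × 70,680 × 439 / 20) · √((20 + 169) / 169)
   = 1,761.491 × 1.0575 ≈ 1,862.81

1,863 pallets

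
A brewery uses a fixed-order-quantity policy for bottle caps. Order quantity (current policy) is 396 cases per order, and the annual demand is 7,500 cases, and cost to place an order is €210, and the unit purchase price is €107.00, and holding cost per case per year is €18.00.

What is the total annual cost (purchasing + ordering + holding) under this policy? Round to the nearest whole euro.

€810,041

Annual ordering cost = (D/Q)·S = (7,500/396) × 210 = €3,977.27
Annual holding cost  = (Q/2)·H = (396/2) × 18 = €3,564.00
Purchase cost = D·C = 7,500 × 107 = €802,500.00
Total = €3,977.27 + €3,564.00 + €802,500.00 = €810,041.27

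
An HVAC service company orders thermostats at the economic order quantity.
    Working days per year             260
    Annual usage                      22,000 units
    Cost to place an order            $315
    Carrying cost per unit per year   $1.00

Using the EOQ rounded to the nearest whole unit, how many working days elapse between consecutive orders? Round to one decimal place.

2DS/H = 2·22,000·315/1 = 13,860,000.00
EOQ = √13,860,000.00 ≈ 3,722.90 → Q = 3,723 units
Days between orders = 260 / (D/Q) = 260 / 5.909 ≈ 43.999

44.0 days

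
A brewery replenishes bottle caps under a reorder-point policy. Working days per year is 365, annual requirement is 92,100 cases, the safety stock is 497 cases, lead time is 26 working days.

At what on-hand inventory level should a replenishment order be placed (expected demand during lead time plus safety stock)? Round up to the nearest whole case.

7,058 cases

Daily demand d = 92,100 / 365 = 252.329 cases/day
Demand during lead time = 252.329 × 26 = 6,560.55
Reorder point = 6,560.55 + 497 = 7,057.55 → round up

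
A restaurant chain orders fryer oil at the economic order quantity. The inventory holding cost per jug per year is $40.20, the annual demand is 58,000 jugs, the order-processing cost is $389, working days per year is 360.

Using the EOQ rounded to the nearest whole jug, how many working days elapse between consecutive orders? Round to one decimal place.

6.6 days

2DS/H = 2·58,000·389/40.2 = 1,122,487.56
EOQ = √1,122,487.56 ≈ 1,059.48 → Q = 1,059 jugs
T = Q/D × 360 days = 1,059/58,000 × 360 = 6.573 days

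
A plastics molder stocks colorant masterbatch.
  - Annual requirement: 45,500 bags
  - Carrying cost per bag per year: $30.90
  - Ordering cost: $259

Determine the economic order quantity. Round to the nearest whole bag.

873 bags

Q* = √(2·D·S / H) = √(2·45,500·259 / 30.9) = √762,750.8 ≈ 873.36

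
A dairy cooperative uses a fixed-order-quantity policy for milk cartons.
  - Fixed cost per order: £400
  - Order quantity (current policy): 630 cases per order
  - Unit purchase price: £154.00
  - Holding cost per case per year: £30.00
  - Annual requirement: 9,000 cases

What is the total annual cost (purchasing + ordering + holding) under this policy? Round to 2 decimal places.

£1,401,164.29

Orders/yr = 9,000/630 = 14.286; ordering cost = 14.286 × £400 = £5,714.29
Average inventory = 630/2 = 315; holding cost = 315 × £30 = £9,450.00
Purchase cost = D·C = 9,000 × 154 = £1,386,000.00
Total = £5,714.29 + £9,450.00 + £1,386,000.00 = £1,401,164.29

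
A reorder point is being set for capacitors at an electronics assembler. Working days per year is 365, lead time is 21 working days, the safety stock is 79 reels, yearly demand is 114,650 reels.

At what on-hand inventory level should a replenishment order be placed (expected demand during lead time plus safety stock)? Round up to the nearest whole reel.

Daily demand d = 114,650 / 365 = 314.110 reels/day
Demand during lead time = 314.110 × 21 = 6,596.30
Reorder point = 6,596.30 + 79 = 6,675.30 → round up

6,676 reels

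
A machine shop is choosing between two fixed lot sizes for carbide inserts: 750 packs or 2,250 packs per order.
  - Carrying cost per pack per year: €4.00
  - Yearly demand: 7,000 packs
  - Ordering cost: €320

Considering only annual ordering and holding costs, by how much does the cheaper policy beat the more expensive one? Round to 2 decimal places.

For each Q, cost = (D/Q)·S + (Q/2)·H.
TC(750) = (7,000/750)×320 + (750/2)×4 = €4,486.67
TC(2,250) = (7,000/2,250)×320 + (2,250/2)×4 = €5,495.56
|ΔTC| = |€4,486.67 − €5,495.56| = €1,008.89

€1,008.89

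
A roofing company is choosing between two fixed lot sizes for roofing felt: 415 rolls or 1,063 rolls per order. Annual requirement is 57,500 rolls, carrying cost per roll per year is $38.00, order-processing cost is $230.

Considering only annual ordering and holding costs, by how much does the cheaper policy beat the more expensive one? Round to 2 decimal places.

Annual cost at Q: ordering D·S/Q plus holding Q·H/2.
TC(415) = (57,500/415)×230 + (415/2)×38 = $39,752.47
TC(1,063) = (57,500/1,063)×230 + (1,063/2)×38 = $32,638.20
|ΔTC| = |$39,752.47 − $32,638.20| = $7,114.27

$7,114.27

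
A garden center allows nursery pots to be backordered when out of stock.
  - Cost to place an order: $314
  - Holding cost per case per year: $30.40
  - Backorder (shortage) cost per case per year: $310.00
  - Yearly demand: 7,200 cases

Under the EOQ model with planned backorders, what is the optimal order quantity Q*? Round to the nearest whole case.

404 cases

Q* = √(2DS/H) · √((H + b)/b)
   = √(2 × 7,200 × 314 / 30.4) · √((30.4 + 310) / 310)
   = 385.664 × 1.0479 ≈ 404.13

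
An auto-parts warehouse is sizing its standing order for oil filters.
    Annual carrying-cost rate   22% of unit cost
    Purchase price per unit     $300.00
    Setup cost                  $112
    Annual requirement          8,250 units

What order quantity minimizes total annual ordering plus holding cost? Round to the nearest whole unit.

167 units

Carrying cost H = $300 × 22% = $66.0000/unit/yr
Q* = √(2·D·S / H) = √(2·8,250·112 / 66) = √28,000.0 ≈ 167.33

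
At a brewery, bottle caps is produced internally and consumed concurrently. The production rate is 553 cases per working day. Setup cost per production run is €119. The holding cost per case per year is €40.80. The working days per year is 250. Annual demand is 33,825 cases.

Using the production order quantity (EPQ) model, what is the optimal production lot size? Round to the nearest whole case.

511 cases

d = 33,825/250 = 135.3000 cases/day;  effective holding cost H(1 − d/p) = 40.8·(1 − 135.3000/553) = 30.81765
Q* = √(2DS / H_eff) = √(2·33,825·119 / 30.81765) ≈ 511.10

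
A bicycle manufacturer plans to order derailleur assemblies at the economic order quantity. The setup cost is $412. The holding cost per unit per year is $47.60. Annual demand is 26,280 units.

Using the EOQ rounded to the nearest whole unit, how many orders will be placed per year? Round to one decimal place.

39.0 orders per year

EOQ = √(2DS/H) = √(2 × 26,280 × 412 / 47.6)
    = √(454,931.09) ≈ 674.49 → Q = 674
Orders per year = D/Q = 26,280 / 674 = 38.991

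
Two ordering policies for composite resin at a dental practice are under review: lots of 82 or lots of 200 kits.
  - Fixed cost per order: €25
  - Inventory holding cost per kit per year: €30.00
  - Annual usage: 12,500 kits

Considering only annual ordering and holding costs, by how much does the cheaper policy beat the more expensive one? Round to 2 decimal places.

Annual cost at Q: ordering D·S/Q plus holding Q·H/2.
TC(82) = (12,500/82)×25 + (82/2)×30 = €5,040.98
TC(200) = (12,500/200)×25 + (200/2)×30 = €4,562.50
Cheaper: Q = 200.  Difference = €478.48

€478.48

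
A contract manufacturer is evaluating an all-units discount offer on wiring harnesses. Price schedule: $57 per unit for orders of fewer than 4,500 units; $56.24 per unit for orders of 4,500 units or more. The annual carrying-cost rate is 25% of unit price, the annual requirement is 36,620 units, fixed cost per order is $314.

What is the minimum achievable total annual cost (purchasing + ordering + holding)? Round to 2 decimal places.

H₁ = 25%×$57 = $14.2500;  H₂ = 25%×$56.24 = $14.0600
EOQ₁ = √(2×36,620×314/14.2500) = 1,270.37  (< 4,500, feasible at tier 1)
EOQ₂ = √(2×36,620×314/14.0600) = 1,278.93  (< 4,500 → use Q = 4,500 at tier-2 price)
TC(tier 1 (EOQ₁), Q≈1,270.4) = $2,105,442.83
TC(tier 2, Q≈4,500.0) = $2,093,699.06
Minimum at tier 2: $2,093,699.06

$2,093,699.06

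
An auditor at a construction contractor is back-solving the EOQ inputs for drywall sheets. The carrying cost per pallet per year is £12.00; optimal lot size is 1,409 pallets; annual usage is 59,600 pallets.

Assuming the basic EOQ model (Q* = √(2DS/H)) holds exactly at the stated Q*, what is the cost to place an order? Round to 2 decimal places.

From Q* = √(2DS/H) ⇒ Q*² = 2DS/H.
S = Q²H / (2D) = 1,409² × 12 / (2 × 59,600) = 199.8605

£199.86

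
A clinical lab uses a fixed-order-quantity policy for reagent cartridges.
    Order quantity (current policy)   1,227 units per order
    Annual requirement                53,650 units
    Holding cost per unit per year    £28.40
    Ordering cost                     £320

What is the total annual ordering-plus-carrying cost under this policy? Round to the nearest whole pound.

£31,415

Orders/yr = 53,650/1,227 = 43.725; ordering cost = 43.725 × £320 = £13,991.85
Average inventory = 1,227/2 = 613.5; holding cost = 613.5 × £28.4 = £17,423.40
Total = £13,991.85 + £17,423.40 = £31,415.25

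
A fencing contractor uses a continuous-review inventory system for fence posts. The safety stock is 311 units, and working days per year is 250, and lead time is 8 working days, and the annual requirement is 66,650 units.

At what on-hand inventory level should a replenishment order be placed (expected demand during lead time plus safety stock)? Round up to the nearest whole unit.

2,444 units

Daily demand d = 66,650 / 250 = 266.600 units/day
Demand during lead time = 266.600 × 8 = 2,132.80
Reorder point = 2,132.80 + 311 = 2,443.80 → round up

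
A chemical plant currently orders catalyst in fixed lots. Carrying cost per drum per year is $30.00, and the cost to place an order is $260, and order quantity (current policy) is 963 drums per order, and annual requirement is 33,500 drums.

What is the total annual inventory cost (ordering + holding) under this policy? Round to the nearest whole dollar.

Orders/yr = 33,500/963 = 34.787; ordering cost = 34.787 × $260 = $9,044.65
Average inventory = 963/2 = 481.5; holding cost = 481.5 × $30 = $14,445.00
Total = $9,044.65 + $14,445.00 = $23,489.65

$23,490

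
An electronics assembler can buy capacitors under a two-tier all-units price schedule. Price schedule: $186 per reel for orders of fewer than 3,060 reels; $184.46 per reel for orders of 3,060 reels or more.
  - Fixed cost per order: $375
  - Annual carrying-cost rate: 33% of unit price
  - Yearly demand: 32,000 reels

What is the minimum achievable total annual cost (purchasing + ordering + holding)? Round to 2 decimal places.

H₁ = 33%×$186 = $61.3800;  H₂ = 33%×$184.46 = $60.8718
EOQ₁ = √(2×32,000×375/61.3800) = 625.31  (< 3,060, feasible at tier 1)
EOQ₂ = √(2×32,000×375/60.8718) = 627.91  (< 3,060 → use Q = 3,060 at tier-2 price)
TC(tier 1 (EOQ₁), Q≈625.3) = $5,990,381.25
TC(tier 2, Q≈3,060.0) = $5,999,775.42
Minimum at tier 1 (EOQ₁): $5,990,381.25

$5,990,381.25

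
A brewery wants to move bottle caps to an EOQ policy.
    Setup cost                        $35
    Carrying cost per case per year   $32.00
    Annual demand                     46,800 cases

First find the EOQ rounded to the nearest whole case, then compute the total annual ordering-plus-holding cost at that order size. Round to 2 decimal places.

$10,238.75

Q* = √(2·D·S / H) = √(2·46,800·35 / 32) = √102,375.0 ≈ 319.96 → Q = 320 cases
Orders/yr = 46,800/320 = 146.250; ordering cost = 146.250 × $35 = $5,118.75
Average inventory = 320/2 = 160; holding cost = 160 × $32 = $5,120.00
Total = $5,118.75 + $5,120.00 = $10,238.75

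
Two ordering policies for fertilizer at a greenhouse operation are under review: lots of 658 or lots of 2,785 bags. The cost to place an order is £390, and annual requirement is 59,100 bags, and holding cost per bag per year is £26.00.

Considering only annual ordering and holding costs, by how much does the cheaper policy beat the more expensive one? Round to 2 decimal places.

TC(Q) = (D/Q)S + (Q/2)H
TC(658) = (59,100/658)×390 + (658/2)×26 = £43,582.88
TC(2,785) = (59,100/2,785)×390 + (2,785/2)×26 = £44,481.12
Lots of 658 are cheaper by £898.25.

£898.25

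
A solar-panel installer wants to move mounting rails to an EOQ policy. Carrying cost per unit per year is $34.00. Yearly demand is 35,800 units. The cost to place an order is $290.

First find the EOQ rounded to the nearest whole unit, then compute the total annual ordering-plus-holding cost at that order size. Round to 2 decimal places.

$26,570.21

Q* = √(2·D·S / H) = √(2·35,800·290 / 34) = √610,705.9 ≈ 781.48 → Q = 781 units
Annual ordering cost = (D/Q)·S = (35,800/781) × 290 = $13,293.21
Annual holding cost  = (Q/2)·H = (781/2) × 34 = $13,277.00
Total = $13,293.21 + $13,277.00 = $26,570.21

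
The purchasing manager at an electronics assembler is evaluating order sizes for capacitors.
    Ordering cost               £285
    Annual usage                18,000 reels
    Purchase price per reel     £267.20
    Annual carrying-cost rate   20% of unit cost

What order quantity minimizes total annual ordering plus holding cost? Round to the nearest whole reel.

Holding cost per reel per year: H = 20% × £267.2 = £53.4400
EOQ = √(2DS/H) = √(2 × 18,000 × 285 / 53.44)
    = √(191,991.02) ≈ 438.17

438 reels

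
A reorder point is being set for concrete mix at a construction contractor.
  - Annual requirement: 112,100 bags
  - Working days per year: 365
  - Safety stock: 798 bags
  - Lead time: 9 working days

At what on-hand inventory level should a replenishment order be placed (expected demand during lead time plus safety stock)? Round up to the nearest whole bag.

3,563 bags

Daily demand d = 112,100 / 365 = 307.123 bags/day
Demand during lead time = 307.123 × 9 = 2,764.11
Reorder point = 2,764.11 + 798 = 3,562.11 → round up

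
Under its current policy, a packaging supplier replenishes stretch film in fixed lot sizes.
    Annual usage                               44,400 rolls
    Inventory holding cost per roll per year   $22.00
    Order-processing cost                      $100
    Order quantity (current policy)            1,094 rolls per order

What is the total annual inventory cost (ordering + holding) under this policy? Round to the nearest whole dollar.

$16,093

Orders/yr = 44,400/1,094 = 40.585; ordering cost = 40.585 × $100 = $4,058.50
Average inventory = 1,094/2 = 547; holding cost = 547 × $22 = $12,034.00
Total = $4,058.50 + $12,034.00 = $16,092.50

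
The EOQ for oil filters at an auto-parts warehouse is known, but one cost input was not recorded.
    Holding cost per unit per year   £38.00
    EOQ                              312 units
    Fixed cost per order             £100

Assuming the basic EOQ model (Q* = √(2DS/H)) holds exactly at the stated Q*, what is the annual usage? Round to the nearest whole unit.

Since Q* = (2DS/H)^½, squaring gives Q*²·H = 2DS.
D = Q²H / (2S) = 312² × 38 / (2 × 100) = 18,495.36

18,495 units per year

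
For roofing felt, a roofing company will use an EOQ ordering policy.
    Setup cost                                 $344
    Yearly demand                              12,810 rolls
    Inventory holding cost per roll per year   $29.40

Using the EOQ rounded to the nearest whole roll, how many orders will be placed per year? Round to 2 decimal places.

EOQ = √(2DS/H) = √(2 × 12,810 × 344 / 29.4)
    = √(299,771.43) ≈ 547.51 → Q = 548
N = D/Q = 12,810/548 ≈ 23.376 orders/yr

23.38 orders per year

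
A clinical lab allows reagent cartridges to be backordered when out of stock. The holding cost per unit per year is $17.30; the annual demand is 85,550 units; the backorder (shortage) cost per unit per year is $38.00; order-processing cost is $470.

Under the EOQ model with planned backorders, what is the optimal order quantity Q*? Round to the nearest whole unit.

2,601 units

Q* = √(2DS/H) · √((H + b)/b)
   = √(2 × 85,550 × 470 / 17.3) · √((17.3 + 38) / 38)
   = 2,156.011 × 1.2063 ≈ 2,600.89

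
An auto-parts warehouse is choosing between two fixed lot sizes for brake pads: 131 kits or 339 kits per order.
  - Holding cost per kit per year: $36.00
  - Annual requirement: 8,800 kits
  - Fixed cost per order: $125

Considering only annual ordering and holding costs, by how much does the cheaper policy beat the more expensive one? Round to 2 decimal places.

$1,408.11

TC(Q) = (D/Q)S + (Q/2)H
TC(131) = (8,800/131)×125 + (131/2)×36 = $10,754.95
TC(339) = (8,800/339)×125 + (339/2)×36 = $9,346.84
Lots of 339 are cheaper by $1,408.11.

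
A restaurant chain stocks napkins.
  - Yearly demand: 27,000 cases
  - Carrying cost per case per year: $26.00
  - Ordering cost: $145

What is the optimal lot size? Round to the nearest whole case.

Optimal lot size Q* = (2 × 27,000 × $145 / $26)^½ ≈ 548.77

549 cases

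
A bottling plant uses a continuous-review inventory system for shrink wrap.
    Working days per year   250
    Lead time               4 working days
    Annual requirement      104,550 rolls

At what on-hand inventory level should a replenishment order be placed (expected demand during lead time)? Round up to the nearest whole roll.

Daily demand d = 104,550 / 250 = 418.200 rolls/day
Demand during lead time = 418.200 × 4 = 1,672.80
Reorder point = 1,672.80 → round up

1,673 rolls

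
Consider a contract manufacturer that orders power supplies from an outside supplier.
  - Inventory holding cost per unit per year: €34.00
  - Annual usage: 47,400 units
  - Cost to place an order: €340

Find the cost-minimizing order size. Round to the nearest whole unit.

974 units

Q* = √(2·D·S / H) = √(2·47,400·340 / 34) = √948,000.0 ≈ 973.65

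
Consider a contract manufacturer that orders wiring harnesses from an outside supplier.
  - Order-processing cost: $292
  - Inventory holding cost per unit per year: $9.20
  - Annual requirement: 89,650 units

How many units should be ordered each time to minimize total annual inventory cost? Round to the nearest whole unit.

2,386 units

2DS/H = 2·89,650·292/9.2 = 5,690,826.09
EOQ = √5,690,826.09 ≈ 2,385.55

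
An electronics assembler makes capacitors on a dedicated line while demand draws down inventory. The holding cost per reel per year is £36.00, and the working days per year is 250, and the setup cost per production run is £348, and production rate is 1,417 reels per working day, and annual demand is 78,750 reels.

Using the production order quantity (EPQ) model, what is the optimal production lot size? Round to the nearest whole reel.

1,399 reels

d = 78,750/250 = 315.0000 reels/day;  effective holding cost H(1 − d/p) = 36·(1 − 315.0000/1417) = 27.99718
Q* = √(2DS / H_eff) = √(2·78,750·348 / 27.99718) ≈ 1,399.18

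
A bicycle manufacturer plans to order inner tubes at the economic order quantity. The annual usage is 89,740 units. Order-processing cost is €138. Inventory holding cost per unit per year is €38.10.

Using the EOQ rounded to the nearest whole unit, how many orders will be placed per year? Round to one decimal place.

Q* = √(2·D·S / H) = √(2·89,740·138 / 38.1) = √650,085.0 ≈ 806.28 → Q = 806
Orders per year = D/Q = 89,740 / 806 = 111.340

111.3 orders per year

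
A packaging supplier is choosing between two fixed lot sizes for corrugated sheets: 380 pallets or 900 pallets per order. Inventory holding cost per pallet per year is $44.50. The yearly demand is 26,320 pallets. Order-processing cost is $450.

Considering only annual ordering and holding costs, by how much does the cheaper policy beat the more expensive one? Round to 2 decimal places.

$6,438.42

For each Q, cost = (D/Q)·S + (Q/2)·H.
TC(380) = (26,320/380)×450 + (380/2)×44.5 = $39,623.42
TC(900) = (26,320/900)×450 + (900/2)×44.5 = $33,185.00
Lots of 900 are cheaper by $6,438.42.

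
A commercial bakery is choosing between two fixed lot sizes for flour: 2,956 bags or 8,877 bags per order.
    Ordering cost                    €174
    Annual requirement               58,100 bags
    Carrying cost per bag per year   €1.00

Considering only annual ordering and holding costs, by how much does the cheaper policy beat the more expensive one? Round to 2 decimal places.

€679.37

TC(Q) = (D/Q)S + (Q/2)H
TC(2,956) = (58,100/2,956)×174 + (2,956/2)×1 = €4,897.96
TC(8,877) = (58,100/8,877)×174 + (8,877/2)×1 = €5,577.33
Lots of 2,956 are cheaper by €679.37.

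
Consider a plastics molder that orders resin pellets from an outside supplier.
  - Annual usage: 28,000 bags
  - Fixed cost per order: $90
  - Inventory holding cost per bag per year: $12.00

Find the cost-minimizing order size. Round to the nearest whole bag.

Q* = √(2·D·S / H) = √(2·28,000·90 / 12) = √420,000.0 ≈ 648.07

648 bags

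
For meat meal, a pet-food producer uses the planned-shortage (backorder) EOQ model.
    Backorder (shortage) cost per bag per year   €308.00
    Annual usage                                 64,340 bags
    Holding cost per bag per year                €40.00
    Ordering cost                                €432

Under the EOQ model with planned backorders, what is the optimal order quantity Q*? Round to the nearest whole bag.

1,253 bags

Q* = √(2DS/H) · √((H + b)/b)
   = √(2 × 64,340 × 432 / 40) · √((40 + 308) / 308)
   = 1,178.874 × 1.0630 ≈ 1,253.09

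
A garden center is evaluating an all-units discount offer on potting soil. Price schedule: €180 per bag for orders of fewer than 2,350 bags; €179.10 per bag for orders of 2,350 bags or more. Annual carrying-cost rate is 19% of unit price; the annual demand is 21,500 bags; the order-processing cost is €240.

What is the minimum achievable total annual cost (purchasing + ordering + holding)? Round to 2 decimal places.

€3,888,786.80

H₁ = 19%×€180 = €34.2000;  H₂ = 19%×€179.10 = €34.0290
EOQ₁ = √(2×21,500×240/34.2000) = 549.32  (< 2,350, feasible at tier 1)
EOQ₂ = √(2×21,500×240/34.0290) = 550.70  (< 2,350 → use Q = 2,350 at tier-2 price)
TC(tier 1 (EOQ₁), Q≈549.3) = €3,888,786.80
TC(tier 2, Q≈2,350.0) = €3,892,829.82
Minimum at tier 1 (EOQ₁): €3,888,786.80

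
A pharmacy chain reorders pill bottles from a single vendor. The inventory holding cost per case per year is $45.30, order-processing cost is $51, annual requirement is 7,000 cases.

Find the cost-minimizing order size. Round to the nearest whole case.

Q* = √(2·D·S / H) = √(2·7,000·51 / 45.3) = √15,761.6 ≈ 125.55

126 cases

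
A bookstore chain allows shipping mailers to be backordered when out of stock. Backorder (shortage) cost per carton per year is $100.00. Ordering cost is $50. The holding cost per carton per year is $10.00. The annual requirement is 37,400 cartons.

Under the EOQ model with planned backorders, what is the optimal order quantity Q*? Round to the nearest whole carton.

Q* = √(2DS/H) · √((H + b)/b)
   = √(2 × 37,400 × 50 / 10) · √((10 + 100) / 100)
   = 611.555 × 1.0488 ≈ 641.40

641 cartons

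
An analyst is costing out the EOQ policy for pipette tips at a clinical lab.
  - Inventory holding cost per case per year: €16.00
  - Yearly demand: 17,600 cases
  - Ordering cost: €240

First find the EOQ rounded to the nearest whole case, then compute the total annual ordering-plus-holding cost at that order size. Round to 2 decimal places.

€11,626.18

Q* = √(2·D·S / H) = √(2·17,600·240 / 16) = √528,000.0 ≈ 726.64 → Q = 727 cases
Orders/yr = 17,600/727 = 24.209; ordering cost = 24.209 × €240 = €5,810.18
Average inventory = 727/2 = 363.5; holding cost = 363.5 × €16 = €5,816.00
Total = €5,810.18 + €5,816.00 = €11,626.18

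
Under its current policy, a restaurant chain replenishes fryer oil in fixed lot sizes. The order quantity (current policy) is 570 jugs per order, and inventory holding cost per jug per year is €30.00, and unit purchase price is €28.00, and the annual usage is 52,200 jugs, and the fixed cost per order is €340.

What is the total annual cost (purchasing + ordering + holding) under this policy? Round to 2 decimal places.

€1,501,286.84

Annual ordering cost = (D/Q)·S = (52,200/570) × 340 = €31,136.84
Annual holding cost  = (Q/2)·H = (570/2) × 30 = €8,550.00
Purchase cost = D·C = 52,200 × 28 = €1,461,600.00
Total = €31,136.84 + €8,550.00 + €1,461,600.00 = €1,501,286.84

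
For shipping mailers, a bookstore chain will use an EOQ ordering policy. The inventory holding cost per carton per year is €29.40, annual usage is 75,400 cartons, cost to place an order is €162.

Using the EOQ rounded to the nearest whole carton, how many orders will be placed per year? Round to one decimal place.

EOQ = √(2DS/H) = √(2 × 75,400 × 162 / 29.4)
    = √(830,938.78) ≈ 911.56 → Q = 912
N = D/Q = 75,400/912 ≈ 82.675 orders/yr

82.7 orders per year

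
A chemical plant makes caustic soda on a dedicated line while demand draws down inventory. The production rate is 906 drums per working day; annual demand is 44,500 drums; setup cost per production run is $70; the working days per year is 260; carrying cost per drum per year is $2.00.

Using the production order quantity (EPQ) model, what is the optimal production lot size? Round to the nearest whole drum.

Daily demand d = 44,500/260 = 171.154; p = 906; 1 − d/p = 0.81109
EPQ = √(2DS / (H(1 − d/p)))
    = √(2 × 44,500 × 70 / (2 × 0.81109)) ≈ 1,959.72

1,960 drums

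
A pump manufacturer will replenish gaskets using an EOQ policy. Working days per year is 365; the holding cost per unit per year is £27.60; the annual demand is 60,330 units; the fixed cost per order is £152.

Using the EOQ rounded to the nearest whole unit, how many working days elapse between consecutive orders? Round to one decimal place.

4.9 days

EOQ = √(2DS/H) = √(2 × 60,330 × 152 / 27.6)
    = √(664,504.35) ≈ 815.17 → Q = 815 units
T = Q/D × 365 days = 815/60,330 × 365 = 4.931 days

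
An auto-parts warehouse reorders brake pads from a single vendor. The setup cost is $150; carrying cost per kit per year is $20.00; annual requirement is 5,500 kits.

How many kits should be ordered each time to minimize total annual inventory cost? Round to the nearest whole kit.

287 kits

Q* = √(2·D·S / H) = √(2·5,500·150 / 20) = √82,500.0 ≈ 287.23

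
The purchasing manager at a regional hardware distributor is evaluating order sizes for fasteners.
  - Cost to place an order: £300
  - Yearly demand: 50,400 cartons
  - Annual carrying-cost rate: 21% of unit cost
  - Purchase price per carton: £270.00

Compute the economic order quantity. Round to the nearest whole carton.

Holding cost per carton per year: H = 21% × £270 = £56.7000
2DS/H = 2·50,400·300/56.7 = 533,333.33
EOQ = √533,333.33 ≈ 730.30

730 cartons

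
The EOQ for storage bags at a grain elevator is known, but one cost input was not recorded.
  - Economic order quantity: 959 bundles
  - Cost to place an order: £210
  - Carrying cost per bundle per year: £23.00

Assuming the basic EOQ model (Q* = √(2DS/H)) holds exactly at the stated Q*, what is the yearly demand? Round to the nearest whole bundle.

50,363 bundles per year

Since Q* = (2DS/H)^½, squaring gives Q*²·H = 2DS.
D = Q²H / (2S) = 959² × 23 / (2 × 210) = 50,363.48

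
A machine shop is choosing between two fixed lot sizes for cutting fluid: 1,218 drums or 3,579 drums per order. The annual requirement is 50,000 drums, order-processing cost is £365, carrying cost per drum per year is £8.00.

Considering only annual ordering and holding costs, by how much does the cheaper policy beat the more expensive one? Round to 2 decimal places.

Annual cost at Q: ordering D·S/Q plus holding Q·H/2.
TC(1,218) = (50,000/1,218)×365 + (1,218/2)×8 = £19,855.58
TC(3,579) = (50,000/3,579)×365 + (3,579/2)×8 = £19,415.19
|ΔTC| = |£19,855.58 − £19,415.19| = £440.39

£440.39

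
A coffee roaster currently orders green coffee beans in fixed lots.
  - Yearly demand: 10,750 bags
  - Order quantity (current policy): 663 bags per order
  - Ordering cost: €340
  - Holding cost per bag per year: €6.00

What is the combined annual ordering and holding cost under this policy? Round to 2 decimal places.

Ordering: D/Q × S = 10,750/663 × €340 = €5,512.82
Holding:  Q/2 × H = 663/2 × €6 = €1,989.00
Total = €5,512.82 + €1,989.00 = €7,501.82

€7,501.82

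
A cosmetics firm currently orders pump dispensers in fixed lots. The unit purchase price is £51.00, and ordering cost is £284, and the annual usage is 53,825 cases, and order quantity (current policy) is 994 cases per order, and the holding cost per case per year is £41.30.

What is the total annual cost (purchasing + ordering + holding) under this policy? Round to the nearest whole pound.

£2,780,980

Orders/yr = 53,825/994 = 54.150; ordering cost = 54.150 × £284 = £15,378.57
Average inventory = 994/2 = 497; holding cost = 497 × £41.3 = £20,526.10
Purchase cost = D·C = 53,825 × 51 = £2,745,075.00
Total = £15,378.57 + £20,526.10 + £2,745,075.00 = £2,780,979.67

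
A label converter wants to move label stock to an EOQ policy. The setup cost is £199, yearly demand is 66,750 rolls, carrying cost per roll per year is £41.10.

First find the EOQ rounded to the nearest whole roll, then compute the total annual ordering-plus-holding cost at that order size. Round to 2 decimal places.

EOQ = √(2DS/H) = √(2 × 66,750 × 199 / 41.1)
    = √(646,386.86) ≈ 803.98 → Q = 804 rolls
Annual ordering cost = (D/Q)·S = (66,750/804) × 199 = £16,521.46
Annual holding cost  = (Q/2)·H = (804/2) × 41.1 = £16,522.20
Total = £16,521.46 + £16,522.20 = £33,043.66

£33,043.66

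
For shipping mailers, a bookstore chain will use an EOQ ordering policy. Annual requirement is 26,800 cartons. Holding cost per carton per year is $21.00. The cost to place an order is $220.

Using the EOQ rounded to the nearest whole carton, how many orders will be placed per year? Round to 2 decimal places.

Q* = √(2·D·S / H) = √(2·26,800·220 / 21) = √561,523.8 ≈ 749.35 → Q = 749
Orders per year = D/Q = 26,800 / 749 = 35.781

35.78 orders per year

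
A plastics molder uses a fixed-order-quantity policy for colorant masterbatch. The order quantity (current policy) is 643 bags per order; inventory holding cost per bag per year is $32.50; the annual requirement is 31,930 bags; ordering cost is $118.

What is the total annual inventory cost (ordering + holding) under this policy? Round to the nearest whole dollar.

Annual ordering cost = (D/Q)·S = (31,930/643) × 118 = $5,859.63
Annual holding cost  = (Q/2)·H = (643/2) × 32.5 = $10,448.75
Total = $5,859.63 + $10,448.75 = $16,308.38

$16,308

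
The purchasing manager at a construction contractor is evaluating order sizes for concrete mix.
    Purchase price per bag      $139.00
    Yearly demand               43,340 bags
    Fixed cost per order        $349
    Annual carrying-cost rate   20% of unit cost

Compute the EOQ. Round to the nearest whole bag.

1,043 bags

Holding cost per bag per year: H = 20% × $139 = $27.8000
2DS/H = 2·43,340·349/27.8 = 1,088,176.98
EOQ = √1,088,176.98 ≈ 1,043.16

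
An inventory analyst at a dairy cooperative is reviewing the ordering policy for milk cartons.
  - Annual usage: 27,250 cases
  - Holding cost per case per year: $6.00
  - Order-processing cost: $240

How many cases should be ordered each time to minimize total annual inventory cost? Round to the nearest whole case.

1,476 cases

Optimal lot size Q* = (2 × 27,250 × $240 / $6)^½ ≈ 1,476.48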